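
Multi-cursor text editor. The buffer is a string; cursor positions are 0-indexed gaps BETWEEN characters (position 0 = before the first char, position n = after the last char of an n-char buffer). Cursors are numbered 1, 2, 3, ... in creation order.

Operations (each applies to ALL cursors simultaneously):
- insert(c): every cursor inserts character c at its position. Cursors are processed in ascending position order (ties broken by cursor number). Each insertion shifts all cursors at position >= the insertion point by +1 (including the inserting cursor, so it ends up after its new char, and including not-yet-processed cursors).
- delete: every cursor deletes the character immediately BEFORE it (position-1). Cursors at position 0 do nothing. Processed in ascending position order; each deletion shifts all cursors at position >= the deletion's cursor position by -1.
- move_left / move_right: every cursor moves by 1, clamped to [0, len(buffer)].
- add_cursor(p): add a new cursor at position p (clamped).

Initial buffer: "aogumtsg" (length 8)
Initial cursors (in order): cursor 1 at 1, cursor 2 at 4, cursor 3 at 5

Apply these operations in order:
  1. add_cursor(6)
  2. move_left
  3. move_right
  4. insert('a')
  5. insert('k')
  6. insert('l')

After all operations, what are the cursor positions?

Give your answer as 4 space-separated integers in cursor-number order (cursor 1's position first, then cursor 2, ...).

After op 1 (add_cursor(6)): buffer="aogumtsg" (len 8), cursors c1@1 c2@4 c3@5 c4@6, authorship ........
After op 2 (move_left): buffer="aogumtsg" (len 8), cursors c1@0 c2@3 c3@4 c4@5, authorship ........
After op 3 (move_right): buffer="aogumtsg" (len 8), cursors c1@1 c2@4 c3@5 c4@6, authorship ........
After op 4 (insert('a')): buffer="aaoguamatasg" (len 12), cursors c1@2 c2@6 c3@8 c4@10, authorship .1...2.3.4..
After op 5 (insert('k')): buffer="aakoguakmaktaksg" (len 16), cursors c1@3 c2@8 c3@11 c4@14, authorship .11...22.33.44..
After op 6 (insert('l')): buffer="aakloguaklmakltaklsg" (len 20), cursors c1@4 c2@10 c3@14 c4@18, authorship .111...222.333.444..

Answer: 4 10 14 18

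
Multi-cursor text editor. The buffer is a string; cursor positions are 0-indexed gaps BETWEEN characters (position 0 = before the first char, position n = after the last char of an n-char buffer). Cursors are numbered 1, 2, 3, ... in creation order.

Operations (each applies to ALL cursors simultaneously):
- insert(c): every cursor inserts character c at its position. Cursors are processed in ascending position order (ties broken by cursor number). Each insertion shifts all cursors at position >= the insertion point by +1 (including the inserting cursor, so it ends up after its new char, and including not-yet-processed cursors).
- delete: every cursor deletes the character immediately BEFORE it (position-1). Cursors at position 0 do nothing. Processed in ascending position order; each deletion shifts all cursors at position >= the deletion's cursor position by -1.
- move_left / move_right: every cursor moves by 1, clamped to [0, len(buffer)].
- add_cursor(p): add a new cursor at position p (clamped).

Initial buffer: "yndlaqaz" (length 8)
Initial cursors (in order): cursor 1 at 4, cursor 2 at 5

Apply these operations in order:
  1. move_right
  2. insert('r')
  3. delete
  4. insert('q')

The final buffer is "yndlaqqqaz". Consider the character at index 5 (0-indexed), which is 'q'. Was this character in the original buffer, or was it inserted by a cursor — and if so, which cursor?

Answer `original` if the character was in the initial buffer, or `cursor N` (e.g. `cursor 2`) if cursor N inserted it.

Answer: cursor 1

Derivation:
After op 1 (move_right): buffer="yndlaqaz" (len 8), cursors c1@5 c2@6, authorship ........
After op 2 (insert('r')): buffer="yndlarqraz" (len 10), cursors c1@6 c2@8, authorship .....1.2..
After op 3 (delete): buffer="yndlaqaz" (len 8), cursors c1@5 c2@6, authorship ........
After op 4 (insert('q')): buffer="yndlaqqqaz" (len 10), cursors c1@6 c2@8, authorship .....1.2..
Authorship (.=original, N=cursor N): . . . . . 1 . 2 . .
Index 5: author = 1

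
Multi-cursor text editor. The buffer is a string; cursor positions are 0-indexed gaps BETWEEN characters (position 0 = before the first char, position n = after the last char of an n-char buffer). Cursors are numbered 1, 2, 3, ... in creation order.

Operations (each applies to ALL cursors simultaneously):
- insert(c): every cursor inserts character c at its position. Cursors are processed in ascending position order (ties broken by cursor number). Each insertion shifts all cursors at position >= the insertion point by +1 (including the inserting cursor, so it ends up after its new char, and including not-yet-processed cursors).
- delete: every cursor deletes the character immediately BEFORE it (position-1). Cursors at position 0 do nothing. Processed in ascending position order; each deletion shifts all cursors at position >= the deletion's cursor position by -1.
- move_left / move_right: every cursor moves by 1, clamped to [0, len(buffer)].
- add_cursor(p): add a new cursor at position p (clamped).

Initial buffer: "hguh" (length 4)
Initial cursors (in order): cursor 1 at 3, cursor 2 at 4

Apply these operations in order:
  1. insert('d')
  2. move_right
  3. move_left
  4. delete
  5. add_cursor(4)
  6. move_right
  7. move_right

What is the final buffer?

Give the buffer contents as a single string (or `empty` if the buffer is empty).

After op 1 (insert('d')): buffer="hgudhd" (len 6), cursors c1@4 c2@6, authorship ...1.2
After op 2 (move_right): buffer="hgudhd" (len 6), cursors c1@5 c2@6, authorship ...1.2
After op 3 (move_left): buffer="hgudhd" (len 6), cursors c1@4 c2@5, authorship ...1.2
After op 4 (delete): buffer="hgud" (len 4), cursors c1@3 c2@3, authorship ...2
After op 5 (add_cursor(4)): buffer="hgud" (len 4), cursors c1@3 c2@3 c3@4, authorship ...2
After op 6 (move_right): buffer="hgud" (len 4), cursors c1@4 c2@4 c3@4, authorship ...2
After op 7 (move_right): buffer="hgud" (len 4), cursors c1@4 c2@4 c3@4, authorship ...2

Answer: hgud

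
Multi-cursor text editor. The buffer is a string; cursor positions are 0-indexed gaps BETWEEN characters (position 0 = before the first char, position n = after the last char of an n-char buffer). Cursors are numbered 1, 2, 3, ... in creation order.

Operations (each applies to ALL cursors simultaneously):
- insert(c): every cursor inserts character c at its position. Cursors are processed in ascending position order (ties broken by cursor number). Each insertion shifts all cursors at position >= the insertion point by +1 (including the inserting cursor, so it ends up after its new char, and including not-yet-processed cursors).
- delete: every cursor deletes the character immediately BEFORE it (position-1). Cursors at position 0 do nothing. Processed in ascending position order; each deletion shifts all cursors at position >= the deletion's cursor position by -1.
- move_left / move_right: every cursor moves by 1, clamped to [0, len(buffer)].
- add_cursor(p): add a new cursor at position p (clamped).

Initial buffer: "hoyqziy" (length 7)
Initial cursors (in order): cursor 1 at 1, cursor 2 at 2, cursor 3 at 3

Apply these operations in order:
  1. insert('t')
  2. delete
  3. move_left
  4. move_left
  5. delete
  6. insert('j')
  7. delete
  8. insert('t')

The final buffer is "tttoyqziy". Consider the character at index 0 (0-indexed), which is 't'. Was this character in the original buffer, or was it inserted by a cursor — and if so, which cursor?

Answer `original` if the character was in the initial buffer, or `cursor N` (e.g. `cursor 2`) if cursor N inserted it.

After op 1 (insert('t')): buffer="htotytqziy" (len 10), cursors c1@2 c2@4 c3@6, authorship .1.2.3....
After op 2 (delete): buffer="hoyqziy" (len 7), cursors c1@1 c2@2 c3@3, authorship .......
After op 3 (move_left): buffer="hoyqziy" (len 7), cursors c1@0 c2@1 c3@2, authorship .......
After op 4 (move_left): buffer="hoyqziy" (len 7), cursors c1@0 c2@0 c3@1, authorship .......
After op 5 (delete): buffer="oyqziy" (len 6), cursors c1@0 c2@0 c3@0, authorship ......
After op 6 (insert('j')): buffer="jjjoyqziy" (len 9), cursors c1@3 c2@3 c3@3, authorship 123......
After op 7 (delete): buffer="oyqziy" (len 6), cursors c1@0 c2@0 c3@0, authorship ......
After op 8 (insert('t')): buffer="tttoyqziy" (len 9), cursors c1@3 c2@3 c3@3, authorship 123......
Authorship (.=original, N=cursor N): 1 2 3 . . . . . .
Index 0: author = 1

Answer: cursor 1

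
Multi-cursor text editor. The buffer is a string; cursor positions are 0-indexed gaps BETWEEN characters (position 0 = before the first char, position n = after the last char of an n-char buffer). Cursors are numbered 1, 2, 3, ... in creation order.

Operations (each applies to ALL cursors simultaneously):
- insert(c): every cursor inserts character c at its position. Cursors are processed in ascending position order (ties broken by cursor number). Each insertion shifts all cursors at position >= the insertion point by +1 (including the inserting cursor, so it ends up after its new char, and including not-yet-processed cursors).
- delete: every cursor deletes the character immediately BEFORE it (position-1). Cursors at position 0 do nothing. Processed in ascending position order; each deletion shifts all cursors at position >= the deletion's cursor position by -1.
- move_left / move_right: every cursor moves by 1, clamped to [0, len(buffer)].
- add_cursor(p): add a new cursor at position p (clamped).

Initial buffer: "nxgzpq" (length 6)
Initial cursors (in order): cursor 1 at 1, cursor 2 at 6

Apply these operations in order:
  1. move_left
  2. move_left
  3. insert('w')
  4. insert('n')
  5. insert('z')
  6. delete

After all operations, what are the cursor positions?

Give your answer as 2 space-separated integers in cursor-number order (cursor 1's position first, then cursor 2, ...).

After op 1 (move_left): buffer="nxgzpq" (len 6), cursors c1@0 c2@5, authorship ......
After op 2 (move_left): buffer="nxgzpq" (len 6), cursors c1@0 c2@4, authorship ......
After op 3 (insert('w')): buffer="wnxgzwpq" (len 8), cursors c1@1 c2@6, authorship 1....2..
After op 4 (insert('n')): buffer="wnnxgzwnpq" (len 10), cursors c1@2 c2@8, authorship 11....22..
After op 5 (insert('z')): buffer="wnznxgzwnzpq" (len 12), cursors c1@3 c2@10, authorship 111....222..
After op 6 (delete): buffer="wnnxgzwnpq" (len 10), cursors c1@2 c2@8, authorship 11....22..

Answer: 2 8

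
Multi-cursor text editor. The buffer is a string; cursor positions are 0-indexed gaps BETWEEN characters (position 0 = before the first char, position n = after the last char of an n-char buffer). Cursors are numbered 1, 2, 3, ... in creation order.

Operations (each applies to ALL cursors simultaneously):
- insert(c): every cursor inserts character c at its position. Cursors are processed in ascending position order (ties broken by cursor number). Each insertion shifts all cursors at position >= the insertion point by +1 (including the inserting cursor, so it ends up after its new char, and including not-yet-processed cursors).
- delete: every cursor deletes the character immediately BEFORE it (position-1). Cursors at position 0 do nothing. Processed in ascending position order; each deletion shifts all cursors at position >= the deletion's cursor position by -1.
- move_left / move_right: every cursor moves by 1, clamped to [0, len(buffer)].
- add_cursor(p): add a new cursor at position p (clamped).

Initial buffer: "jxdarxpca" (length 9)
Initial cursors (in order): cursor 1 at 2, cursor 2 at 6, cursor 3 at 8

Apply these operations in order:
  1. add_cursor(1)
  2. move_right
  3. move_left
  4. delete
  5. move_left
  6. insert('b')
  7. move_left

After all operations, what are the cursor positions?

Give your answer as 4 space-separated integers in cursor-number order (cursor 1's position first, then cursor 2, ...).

After op 1 (add_cursor(1)): buffer="jxdarxpca" (len 9), cursors c4@1 c1@2 c2@6 c3@8, authorship .........
After op 2 (move_right): buffer="jxdarxpca" (len 9), cursors c4@2 c1@3 c2@7 c3@9, authorship .........
After op 3 (move_left): buffer="jxdarxpca" (len 9), cursors c4@1 c1@2 c2@6 c3@8, authorship .........
After op 4 (delete): buffer="darpa" (len 5), cursors c1@0 c4@0 c2@3 c3@4, authorship .....
After op 5 (move_left): buffer="darpa" (len 5), cursors c1@0 c4@0 c2@2 c3@3, authorship .....
After op 6 (insert('b')): buffer="bbdabrbpa" (len 9), cursors c1@2 c4@2 c2@5 c3@7, authorship 14..2.3..
After op 7 (move_left): buffer="bbdabrbpa" (len 9), cursors c1@1 c4@1 c2@4 c3@6, authorship 14..2.3..

Answer: 1 4 6 1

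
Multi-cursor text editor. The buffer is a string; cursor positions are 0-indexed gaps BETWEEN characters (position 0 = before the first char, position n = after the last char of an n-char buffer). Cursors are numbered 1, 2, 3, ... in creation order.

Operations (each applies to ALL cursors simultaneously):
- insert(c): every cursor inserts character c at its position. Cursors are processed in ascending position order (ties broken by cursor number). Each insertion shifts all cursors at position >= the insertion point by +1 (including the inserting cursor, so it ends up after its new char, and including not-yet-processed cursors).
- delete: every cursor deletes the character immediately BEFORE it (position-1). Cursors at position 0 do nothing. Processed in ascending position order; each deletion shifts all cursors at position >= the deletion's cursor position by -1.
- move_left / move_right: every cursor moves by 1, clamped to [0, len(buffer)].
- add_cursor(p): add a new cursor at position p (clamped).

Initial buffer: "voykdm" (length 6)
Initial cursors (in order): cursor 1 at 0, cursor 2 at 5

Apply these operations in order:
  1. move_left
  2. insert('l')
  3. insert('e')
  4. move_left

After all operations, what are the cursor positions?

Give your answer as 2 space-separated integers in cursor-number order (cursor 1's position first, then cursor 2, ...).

After op 1 (move_left): buffer="voykdm" (len 6), cursors c1@0 c2@4, authorship ......
After op 2 (insert('l')): buffer="lvoykldm" (len 8), cursors c1@1 c2@6, authorship 1....2..
After op 3 (insert('e')): buffer="levoykledm" (len 10), cursors c1@2 c2@8, authorship 11....22..
After op 4 (move_left): buffer="levoykledm" (len 10), cursors c1@1 c2@7, authorship 11....22..

Answer: 1 7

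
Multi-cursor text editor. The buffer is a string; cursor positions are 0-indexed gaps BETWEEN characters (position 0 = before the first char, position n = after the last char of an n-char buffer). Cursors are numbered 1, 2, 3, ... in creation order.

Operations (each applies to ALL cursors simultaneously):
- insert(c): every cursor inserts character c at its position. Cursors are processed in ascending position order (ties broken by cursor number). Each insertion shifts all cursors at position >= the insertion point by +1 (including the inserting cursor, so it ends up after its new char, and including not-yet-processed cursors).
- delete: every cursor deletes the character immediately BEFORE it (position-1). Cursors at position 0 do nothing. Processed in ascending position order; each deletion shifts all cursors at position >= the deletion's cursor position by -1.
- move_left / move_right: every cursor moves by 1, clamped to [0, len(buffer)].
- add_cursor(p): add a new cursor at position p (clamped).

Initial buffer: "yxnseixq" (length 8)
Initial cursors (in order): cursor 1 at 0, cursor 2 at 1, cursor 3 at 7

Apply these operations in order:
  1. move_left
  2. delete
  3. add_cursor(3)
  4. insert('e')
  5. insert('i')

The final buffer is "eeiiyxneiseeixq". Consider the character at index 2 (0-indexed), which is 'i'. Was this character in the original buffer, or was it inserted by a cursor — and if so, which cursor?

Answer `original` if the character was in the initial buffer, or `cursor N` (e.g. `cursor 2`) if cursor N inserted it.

Answer: cursor 1

Derivation:
After op 1 (move_left): buffer="yxnseixq" (len 8), cursors c1@0 c2@0 c3@6, authorship ........
After op 2 (delete): buffer="yxnsexq" (len 7), cursors c1@0 c2@0 c3@5, authorship .......
After op 3 (add_cursor(3)): buffer="yxnsexq" (len 7), cursors c1@0 c2@0 c4@3 c3@5, authorship .......
After op 4 (insert('e')): buffer="eeyxneseexq" (len 11), cursors c1@2 c2@2 c4@6 c3@9, authorship 12...4..3..
After op 5 (insert('i')): buffer="eeiiyxneiseeixq" (len 15), cursors c1@4 c2@4 c4@9 c3@13, authorship 1212...44..33..
Authorship (.=original, N=cursor N): 1 2 1 2 . . . 4 4 . . 3 3 . .
Index 2: author = 1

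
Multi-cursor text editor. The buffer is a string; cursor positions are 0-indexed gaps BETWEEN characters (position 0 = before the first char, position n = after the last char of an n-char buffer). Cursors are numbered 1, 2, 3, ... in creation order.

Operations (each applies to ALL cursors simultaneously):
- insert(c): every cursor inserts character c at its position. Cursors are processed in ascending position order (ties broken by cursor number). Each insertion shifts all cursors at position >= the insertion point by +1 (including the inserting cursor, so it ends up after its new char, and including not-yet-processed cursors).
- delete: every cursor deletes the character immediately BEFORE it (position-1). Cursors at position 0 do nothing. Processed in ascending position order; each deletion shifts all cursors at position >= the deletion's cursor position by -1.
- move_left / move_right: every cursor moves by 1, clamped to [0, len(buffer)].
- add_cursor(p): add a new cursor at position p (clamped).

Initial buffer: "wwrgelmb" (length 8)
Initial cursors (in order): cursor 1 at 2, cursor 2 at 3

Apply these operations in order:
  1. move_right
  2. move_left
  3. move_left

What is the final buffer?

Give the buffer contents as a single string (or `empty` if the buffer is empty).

After op 1 (move_right): buffer="wwrgelmb" (len 8), cursors c1@3 c2@4, authorship ........
After op 2 (move_left): buffer="wwrgelmb" (len 8), cursors c1@2 c2@3, authorship ........
After op 3 (move_left): buffer="wwrgelmb" (len 8), cursors c1@1 c2@2, authorship ........

Answer: wwrgelmb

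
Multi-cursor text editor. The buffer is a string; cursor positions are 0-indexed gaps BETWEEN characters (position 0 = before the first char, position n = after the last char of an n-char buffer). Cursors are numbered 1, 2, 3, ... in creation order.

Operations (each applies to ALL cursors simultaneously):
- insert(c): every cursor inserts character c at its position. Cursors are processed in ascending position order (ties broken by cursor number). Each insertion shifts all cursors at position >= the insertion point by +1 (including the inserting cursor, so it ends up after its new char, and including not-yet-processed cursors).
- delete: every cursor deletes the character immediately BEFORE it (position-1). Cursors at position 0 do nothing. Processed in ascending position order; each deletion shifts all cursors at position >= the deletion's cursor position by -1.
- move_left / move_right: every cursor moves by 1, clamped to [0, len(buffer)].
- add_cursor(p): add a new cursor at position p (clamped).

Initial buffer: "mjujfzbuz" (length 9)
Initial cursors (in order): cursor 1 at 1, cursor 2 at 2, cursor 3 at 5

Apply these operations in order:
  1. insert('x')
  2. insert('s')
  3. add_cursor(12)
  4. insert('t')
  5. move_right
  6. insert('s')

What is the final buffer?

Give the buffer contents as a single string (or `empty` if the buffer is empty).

Answer: mxstjsxstusjfxstzstbsuz

Derivation:
After op 1 (insert('x')): buffer="mxjxujfxzbuz" (len 12), cursors c1@2 c2@4 c3@8, authorship .1.2...3....
After op 2 (insert('s')): buffer="mxsjxsujfxszbuz" (len 15), cursors c1@3 c2@6 c3@11, authorship .11.22...33....
After op 3 (add_cursor(12)): buffer="mxsjxsujfxszbuz" (len 15), cursors c1@3 c2@6 c3@11 c4@12, authorship .11.22...33....
After op 4 (insert('t')): buffer="mxstjxstujfxstztbuz" (len 19), cursors c1@4 c2@8 c3@14 c4@16, authorship .111.222...333.4...
After op 5 (move_right): buffer="mxstjxstujfxstztbuz" (len 19), cursors c1@5 c2@9 c3@15 c4@17, authorship .111.222...333.4...
After op 6 (insert('s')): buffer="mxstjsxstusjfxstzstbsuz" (len 23), cursors c1@6 c2@11 c3@18 c4@21, authorship .111.1222.2..333.34.4..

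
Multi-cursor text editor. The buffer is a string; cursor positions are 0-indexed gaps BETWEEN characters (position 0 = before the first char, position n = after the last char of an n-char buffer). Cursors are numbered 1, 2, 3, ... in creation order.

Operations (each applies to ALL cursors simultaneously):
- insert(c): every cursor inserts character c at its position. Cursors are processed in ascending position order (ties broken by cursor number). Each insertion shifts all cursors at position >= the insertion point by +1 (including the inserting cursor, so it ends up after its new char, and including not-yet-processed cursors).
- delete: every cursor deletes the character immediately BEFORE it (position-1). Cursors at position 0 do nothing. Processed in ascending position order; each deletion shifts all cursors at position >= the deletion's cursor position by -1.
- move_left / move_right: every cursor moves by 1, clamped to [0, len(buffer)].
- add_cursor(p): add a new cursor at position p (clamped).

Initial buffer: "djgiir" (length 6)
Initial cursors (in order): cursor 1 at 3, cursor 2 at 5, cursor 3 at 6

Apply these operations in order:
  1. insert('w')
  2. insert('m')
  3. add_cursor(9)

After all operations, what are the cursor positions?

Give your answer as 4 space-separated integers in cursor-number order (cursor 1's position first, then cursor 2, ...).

After op 1 (insert('w')): buffer="djgwiiwrw" (len 9), cursors c1@4 c2@7 c3@9, authorship ...1..2.3
After op 2 (insert('m')): buffer="djgwmiiwmrwm" (len 12), cursors c1@5 c2@9 c3@12, authorship ...11..22.33
After op 3 (add_cursor(9)): buffer="djgwmiiwmrwm" (len 12), cursors c1@5 c2@9 c4@9 c3@12, authorship ...11..22.33

Answer: 5 9 12 9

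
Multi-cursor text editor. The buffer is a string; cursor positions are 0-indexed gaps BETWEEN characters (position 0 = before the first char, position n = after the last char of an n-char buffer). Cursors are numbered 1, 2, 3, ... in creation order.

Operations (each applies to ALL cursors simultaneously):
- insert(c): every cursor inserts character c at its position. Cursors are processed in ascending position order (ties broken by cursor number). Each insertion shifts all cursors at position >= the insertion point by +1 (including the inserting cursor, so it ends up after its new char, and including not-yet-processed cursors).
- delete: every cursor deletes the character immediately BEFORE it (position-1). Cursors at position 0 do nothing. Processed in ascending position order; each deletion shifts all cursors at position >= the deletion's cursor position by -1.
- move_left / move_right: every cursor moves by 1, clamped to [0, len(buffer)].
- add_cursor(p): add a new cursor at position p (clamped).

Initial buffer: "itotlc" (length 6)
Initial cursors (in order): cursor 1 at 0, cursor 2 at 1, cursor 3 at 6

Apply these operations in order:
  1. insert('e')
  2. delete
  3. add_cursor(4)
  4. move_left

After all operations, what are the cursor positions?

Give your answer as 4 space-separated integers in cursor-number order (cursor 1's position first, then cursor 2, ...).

Answer: 0 0 5 3

Derivation:
After op 1 (insert('e')): buffer="eietotlce" (len 9), cursors c1@1 c2@3 c3@9, authorship 1.2.....3
After op 2 (delete): buffer="itotlc" (len 6), cursors c1@0 c2@1 c3@6, authorship ......
After op 3 (add_cursor(4)): buffer="itotlc" (len 6), cursors c1@0 c2@1 c4@4 c3@6, authorship ......
After op 4 (move_left): buffer="itotlc" (len 6), cursors c1@0 c2@0 c4@3 c3@5, authorship ......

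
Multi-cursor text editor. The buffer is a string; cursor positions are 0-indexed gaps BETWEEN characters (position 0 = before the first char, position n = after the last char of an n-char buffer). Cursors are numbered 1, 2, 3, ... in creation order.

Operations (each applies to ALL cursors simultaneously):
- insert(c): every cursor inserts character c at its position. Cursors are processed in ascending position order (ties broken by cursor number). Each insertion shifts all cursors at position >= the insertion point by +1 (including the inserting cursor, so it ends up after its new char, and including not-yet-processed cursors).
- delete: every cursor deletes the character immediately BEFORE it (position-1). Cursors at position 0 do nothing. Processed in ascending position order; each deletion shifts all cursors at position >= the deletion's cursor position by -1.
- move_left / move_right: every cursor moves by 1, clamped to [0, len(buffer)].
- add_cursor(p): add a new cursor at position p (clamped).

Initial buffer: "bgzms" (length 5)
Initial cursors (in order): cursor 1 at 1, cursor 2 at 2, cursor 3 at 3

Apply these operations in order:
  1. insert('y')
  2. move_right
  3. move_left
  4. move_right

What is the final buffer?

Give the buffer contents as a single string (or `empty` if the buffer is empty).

After op 1 (insert('y')): buffer="bygyzyms" (len 8), cursors c1@2 c2@4 c3@6, authorship .1.2.3..
After op 2 (move_right): buffer="bygyzyms" (len 8), cursors c1@3 c2@5 c3@7, authorship .1.2.3..
After op 3 (move_left): buffer="bygyzyms" (len 8), cursors c1@2 c2@4 c3@6, authorship .1.2.3..
After op 4 (move_right): buffer="bygyzyms" (len 8), cursors c1@3 c2@5 c3@7, authorship .1.2.3..

Answer: bygyzyms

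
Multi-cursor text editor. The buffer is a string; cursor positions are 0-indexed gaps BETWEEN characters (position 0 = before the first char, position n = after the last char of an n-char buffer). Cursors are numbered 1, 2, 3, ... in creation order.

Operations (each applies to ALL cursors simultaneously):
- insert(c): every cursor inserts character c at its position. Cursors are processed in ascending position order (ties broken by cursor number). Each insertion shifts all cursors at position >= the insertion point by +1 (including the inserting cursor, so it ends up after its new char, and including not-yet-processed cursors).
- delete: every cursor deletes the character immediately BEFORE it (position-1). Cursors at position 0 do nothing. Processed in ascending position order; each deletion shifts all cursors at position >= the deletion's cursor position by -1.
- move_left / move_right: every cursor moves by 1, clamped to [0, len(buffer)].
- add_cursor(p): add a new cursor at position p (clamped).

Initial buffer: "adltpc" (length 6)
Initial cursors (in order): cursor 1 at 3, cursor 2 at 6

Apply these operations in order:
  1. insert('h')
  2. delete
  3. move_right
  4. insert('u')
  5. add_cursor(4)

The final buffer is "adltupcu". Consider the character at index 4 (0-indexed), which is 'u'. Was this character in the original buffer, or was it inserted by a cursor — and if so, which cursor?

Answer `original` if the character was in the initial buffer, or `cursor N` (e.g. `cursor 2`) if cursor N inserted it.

Answer: cursor 1

Derivation:
After op 1 (insert('h')): buffer="adlhtpch" (len 8), cursors c1@4 c2@8, authorship ...1...2
After op 2 (delete): buffer="adltpc" (len 6), cursors c1@3 c2@6, authorship ......
After op 3 (move_right): buffer="adltpc" (len 6), cursors c1@4 c2@6, authorship ......
After op 4 (insert('u')): buffer="adltupcu" (len 8), cursors c1@5 c2@8, authorship ....1..2
After op 5 (add_cursor(4)): buffer="adltupcu" (len 8), cursors c3@4 c1@5 c2@8, authorship ....1..2
Authorship (.=original, N=cursor N): . . . . 1 . . 2
Index 4: author = 1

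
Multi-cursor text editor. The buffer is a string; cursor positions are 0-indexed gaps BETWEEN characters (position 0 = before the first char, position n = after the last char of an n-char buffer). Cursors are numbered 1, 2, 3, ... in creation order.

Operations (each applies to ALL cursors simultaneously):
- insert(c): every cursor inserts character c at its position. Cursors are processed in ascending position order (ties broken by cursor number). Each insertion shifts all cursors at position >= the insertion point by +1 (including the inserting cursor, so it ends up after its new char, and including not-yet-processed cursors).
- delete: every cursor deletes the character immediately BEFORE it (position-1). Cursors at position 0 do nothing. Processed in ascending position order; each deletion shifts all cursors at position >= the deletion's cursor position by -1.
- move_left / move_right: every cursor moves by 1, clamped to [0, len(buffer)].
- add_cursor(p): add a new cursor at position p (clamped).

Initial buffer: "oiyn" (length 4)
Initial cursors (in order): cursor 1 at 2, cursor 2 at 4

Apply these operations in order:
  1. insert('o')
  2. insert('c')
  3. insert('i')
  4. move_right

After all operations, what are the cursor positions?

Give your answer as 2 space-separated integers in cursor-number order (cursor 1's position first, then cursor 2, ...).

After op 1 (insert('o')): buffer="oioyno" (len 6), cursors c1@3 c2@6, authorship ..1..2
After op 2 (insert('c')): buffer="oiocynoc" (len 8), cursors c1@4 c2@8, authorship ..11..22
After op 3 (insert('i')): buffer="oiociynoci" (len 10), cursors c1@5 c2@10, authorship ..111..222
After op 4 (move_right): buffer="oiociynoci" (len 10), cursors c1@6 c2@10, authorship ..111..222

Answer: 6 10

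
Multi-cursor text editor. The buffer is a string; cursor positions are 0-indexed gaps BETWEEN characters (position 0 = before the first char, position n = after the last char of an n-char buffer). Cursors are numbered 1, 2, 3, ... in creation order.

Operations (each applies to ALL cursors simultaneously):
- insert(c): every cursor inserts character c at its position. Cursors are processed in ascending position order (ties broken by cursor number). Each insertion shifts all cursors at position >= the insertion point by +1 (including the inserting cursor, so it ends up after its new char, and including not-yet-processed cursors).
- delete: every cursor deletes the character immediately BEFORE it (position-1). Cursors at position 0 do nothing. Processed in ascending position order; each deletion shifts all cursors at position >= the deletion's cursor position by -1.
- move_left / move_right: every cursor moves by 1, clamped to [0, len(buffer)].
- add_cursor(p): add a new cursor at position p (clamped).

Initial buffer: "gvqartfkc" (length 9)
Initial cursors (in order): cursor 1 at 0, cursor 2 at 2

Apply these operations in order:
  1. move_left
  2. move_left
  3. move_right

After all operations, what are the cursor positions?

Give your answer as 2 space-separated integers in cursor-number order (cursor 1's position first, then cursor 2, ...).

Answer: 1 1

Derivation:
After op 1 (move_left): buffer="gvqartfkc" (len 9), cursors c1@0 c2@1, authorship .........
After op 2 (move_left): buffer="gvqartfkc" (len 9), cursors c1@0 c2@0, authorship .........
After op 3 (move_right): buffer="gvqartfkc" (len 9), cursors c1@1 c2@1, authorship .........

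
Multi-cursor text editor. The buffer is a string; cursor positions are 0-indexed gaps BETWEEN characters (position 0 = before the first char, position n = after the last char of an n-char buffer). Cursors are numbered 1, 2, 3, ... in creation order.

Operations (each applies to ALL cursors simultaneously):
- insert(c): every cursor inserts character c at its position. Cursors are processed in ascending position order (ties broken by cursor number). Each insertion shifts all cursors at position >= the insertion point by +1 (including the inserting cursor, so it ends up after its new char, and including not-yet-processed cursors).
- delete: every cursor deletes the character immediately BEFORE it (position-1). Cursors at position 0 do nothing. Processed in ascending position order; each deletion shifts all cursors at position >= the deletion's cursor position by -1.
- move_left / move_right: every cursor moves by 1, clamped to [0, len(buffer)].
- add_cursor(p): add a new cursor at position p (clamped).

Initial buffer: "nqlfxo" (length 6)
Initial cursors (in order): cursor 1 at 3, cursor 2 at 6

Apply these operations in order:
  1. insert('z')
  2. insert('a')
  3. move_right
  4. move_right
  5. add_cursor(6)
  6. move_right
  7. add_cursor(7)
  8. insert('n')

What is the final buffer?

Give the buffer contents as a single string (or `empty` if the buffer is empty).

Answer: nqlzafxnnonzan

Derivation:
After op 1 (insert('z')): buffer="nqlzfxoz" (len 8), cursors c1@4 c2@8, authorship ...1...2
After op 2 (insert('a')): buffer="nqlzafxoza" (len 10), cursors c1@5 c2@10, authorship ...11...22
After op 3 (move_right): buffer="nqlzafxoza" (len 10), cursors c1@6 c2@10, authorship ...11...22
After op 4 (move_right): buffer="nqlzafxoza" (len 10), cursors c1@7 c2@10, authorship ...11...22
After op 5 (add_cursor(6)): buffer="nqlzafxoza" (len 10), cursors c3@6 c1@7 c2@10, authorship ...11...22
After op 6 (move_right): buffer="nqlzafxoza" (len 10), cursors c3@7 c1@8 c2@10, authorship ...11...22
After op 7 (add_cursor(7)): buffer="nqlzafxoza" (len 10), cursors c3@7 c4@7 c1@8 c2@10, authorship ...11...22
After op 8 (insert('n')): buffer="nqlzafxnnonzan" (len 14), cursors c3@9 c4@9 c1@11 c2@14, authorship ...11..34.1222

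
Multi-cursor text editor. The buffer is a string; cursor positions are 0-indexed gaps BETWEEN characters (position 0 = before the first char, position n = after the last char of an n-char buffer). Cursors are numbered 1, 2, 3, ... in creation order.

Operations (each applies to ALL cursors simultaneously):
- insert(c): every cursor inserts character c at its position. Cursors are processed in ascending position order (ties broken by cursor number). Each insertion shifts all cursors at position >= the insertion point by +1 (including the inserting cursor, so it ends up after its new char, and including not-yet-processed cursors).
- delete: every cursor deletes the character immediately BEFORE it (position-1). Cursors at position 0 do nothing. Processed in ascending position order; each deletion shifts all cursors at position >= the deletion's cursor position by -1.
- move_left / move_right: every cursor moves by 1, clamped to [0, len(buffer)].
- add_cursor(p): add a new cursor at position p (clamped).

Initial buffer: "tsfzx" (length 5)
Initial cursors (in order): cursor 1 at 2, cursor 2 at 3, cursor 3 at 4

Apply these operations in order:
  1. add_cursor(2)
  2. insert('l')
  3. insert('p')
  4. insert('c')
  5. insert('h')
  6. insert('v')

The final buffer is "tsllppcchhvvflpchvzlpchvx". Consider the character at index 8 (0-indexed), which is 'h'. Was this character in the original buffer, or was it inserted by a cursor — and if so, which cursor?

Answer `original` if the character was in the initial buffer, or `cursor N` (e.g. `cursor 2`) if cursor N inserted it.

Answer: cursor 1

Derivation:
After op 1 (add_cursor(2)): buffer="tsfzx" (len 5), cursors c1@2 c4@2 c2@3 c3@4, authorship .....
After op 2 (insert('l')): buffer="tsllflzlx" (len 9), cursors c1@4 c4@4 c2@6 c3@8, authorship ..14.2.3.
After op 3 (insert('p')): buffer="tsllppflpzlpx" (len 13), cursors c1@6 c4@6 c2@9 c3@12, authorship ..1414.22.33.
After op 4 (insert('c')): buffer="tsllppccflpczlpcx" (len 17), cursors c1@8 c4@8 c2@12 c3@16, authorship ..141414.222.333.
After op 5 (insert('h')): buffer="tsllppcchhflpchzlpchx" (len 21), cursors c1@10 c4@10 c2@15 c3@20, authorship ..14141414.2222.3333.
After op 6 (insert('v')): buffer="tsllppcchhvvflpchvzlpchvx" (len 25), cursors c1@12 c4@12 c2@18 c3@24, authorship ..1414141414.22222.33333.
Authorship (.=original, N=cursor N): . . 1 4 1 4 1 4 1 4 1 4 . 2 2 2 2 2 . 3 3 3 3 3 .
Index 8: author = 1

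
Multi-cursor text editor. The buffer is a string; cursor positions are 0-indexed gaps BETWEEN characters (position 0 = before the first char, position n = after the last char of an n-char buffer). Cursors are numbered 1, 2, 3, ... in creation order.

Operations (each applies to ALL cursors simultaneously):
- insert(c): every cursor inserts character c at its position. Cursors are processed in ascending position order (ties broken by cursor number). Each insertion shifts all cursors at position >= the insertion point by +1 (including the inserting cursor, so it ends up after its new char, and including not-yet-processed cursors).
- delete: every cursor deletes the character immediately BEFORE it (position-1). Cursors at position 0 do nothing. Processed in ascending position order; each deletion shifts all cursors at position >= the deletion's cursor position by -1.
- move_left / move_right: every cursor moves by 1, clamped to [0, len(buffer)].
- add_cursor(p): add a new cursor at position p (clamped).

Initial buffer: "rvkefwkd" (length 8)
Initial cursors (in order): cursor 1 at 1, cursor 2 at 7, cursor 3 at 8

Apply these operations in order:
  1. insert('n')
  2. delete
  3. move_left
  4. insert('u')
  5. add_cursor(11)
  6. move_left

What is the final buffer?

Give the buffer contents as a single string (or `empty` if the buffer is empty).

Answer: urvkefwukud

Derivation:
After op 1 (insert('n')): buffer="rnvkefwkndn" (len 11), cursors c1@2 c2@9 c3@11, authorship .1......2.3
After op 2 (delete): buffer="rvkefwkd" (len 8), cursors c1@1 c2@7 c3@8, authorship ........
After op 3 (move_left): buffer="rvkefwkd" (len 8), cursors c1@0 c2@6 c3@7, authorship ........
After op 4 (insert('u')): buffer="urvkefwukud" (len 11), cursors c1@1 c2@8 c3@10, authorship 1......2.3.
After op 5 (add_cursor(11)): buffer="urvkefwukud" (len 11), cursors c1@1 c2@8 c3@10 c4@11, authorship 1......2.3.
After op 6 (move_left): buffer="urvkefwukud" (len 11), cursors c1@0 c2@7 c3@9 c4@10, authorship 1......2.3.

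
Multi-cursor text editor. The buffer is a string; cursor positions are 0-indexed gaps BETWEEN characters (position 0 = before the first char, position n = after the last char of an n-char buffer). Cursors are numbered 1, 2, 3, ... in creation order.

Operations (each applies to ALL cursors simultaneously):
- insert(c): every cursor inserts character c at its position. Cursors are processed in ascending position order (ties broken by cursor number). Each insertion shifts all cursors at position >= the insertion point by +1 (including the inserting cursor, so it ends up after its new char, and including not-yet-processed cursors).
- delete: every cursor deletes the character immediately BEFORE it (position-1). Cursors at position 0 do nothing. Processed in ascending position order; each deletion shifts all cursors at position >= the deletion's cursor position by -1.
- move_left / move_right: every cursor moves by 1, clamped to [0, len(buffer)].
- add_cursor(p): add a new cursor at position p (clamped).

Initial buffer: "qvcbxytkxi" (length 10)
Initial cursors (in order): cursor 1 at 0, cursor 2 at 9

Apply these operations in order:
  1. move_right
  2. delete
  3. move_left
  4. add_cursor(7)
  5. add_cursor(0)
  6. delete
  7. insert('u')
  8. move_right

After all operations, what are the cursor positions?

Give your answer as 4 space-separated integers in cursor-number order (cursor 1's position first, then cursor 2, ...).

Answer: 3 10 10 3

Derivation:
After op 1 (move_right): buffer="qvcbxytkxi" (len 10), cursors c1@1 c2@10, authorship ..........
After op 2 (delete): buffer="vcbxytkx" (len 8), cursors c1@0 c2@8, authorship ........
After op 3 (move_left): buffer="vcbxytkx" (len 8), cursors c1@0 c2@7, authorship ........
After op 4 (add_cursor(7)): buffer="vcbxytkx" (len 8), cursors c1@0 c2@7 c3@7, authorship ........
After op 5 (add_cursor(0)): buffer="vcbxytkx" (len 8), cursors c1@0 c4@0 c2@7 c3@7, authorship ........
After op 6 (delete): buffer="vcbxyx" (len 6), cursors c1@0 c4@0 c2@5 c3@5, authorship ......
After op 7 (insert('u')): buffer="uuvcbxyuux" (len 10), cursors c1@2 c4@2 c2@9 c3@9, authorship 14.....23.
After op 8 (move_right): buffer="uuvcbxyuux" (len 10), cursors c1@3 c4@3 c2@10 c3@10, authorship 14.....23.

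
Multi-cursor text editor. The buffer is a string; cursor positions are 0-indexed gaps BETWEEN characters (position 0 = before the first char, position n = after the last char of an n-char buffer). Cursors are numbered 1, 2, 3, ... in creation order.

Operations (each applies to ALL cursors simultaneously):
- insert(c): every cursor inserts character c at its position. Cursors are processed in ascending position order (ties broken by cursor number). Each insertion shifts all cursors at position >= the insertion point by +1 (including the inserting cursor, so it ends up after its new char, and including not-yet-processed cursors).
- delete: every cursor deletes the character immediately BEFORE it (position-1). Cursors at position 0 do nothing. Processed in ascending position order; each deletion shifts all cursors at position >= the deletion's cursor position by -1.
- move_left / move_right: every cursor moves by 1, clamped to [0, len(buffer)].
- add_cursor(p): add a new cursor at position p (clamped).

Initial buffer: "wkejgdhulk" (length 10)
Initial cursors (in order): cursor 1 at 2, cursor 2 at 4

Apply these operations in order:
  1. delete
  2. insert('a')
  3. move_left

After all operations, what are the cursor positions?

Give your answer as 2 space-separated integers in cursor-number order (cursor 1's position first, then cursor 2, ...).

After op 1 (delete): buffer="wegdhulk" (len 8), cursors c1@1 c2@2, authorship ........
After op 2 (insert('a')): buffer="waeagdhulk" (len 10), cursors c1@2 c2@4, authorship .1.2......
After op 3 (move_left): buffer="waeagdhulk" (len 10), cursors c1@1 c2@3, authorship .1.2......

Answer: 1 3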